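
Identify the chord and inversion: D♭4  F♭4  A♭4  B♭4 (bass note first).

The distinct note names are Db, Fb, Ab, Bb. Stacked in thirds they read Bb–Db–Fb–Ab, which is a half-diminished seventh chord on Bb.
With the third (Db) in the bass, the chord is in first inversion (figured bass 6/5).

Bb half-diminished seventh, first inversion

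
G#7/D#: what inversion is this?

second inversion

G#7/D# means G# dominant seventh with D# in the bass. D# is the fifth of G# dominant seventh (G#–B#–D#–F#), so this is second inversion.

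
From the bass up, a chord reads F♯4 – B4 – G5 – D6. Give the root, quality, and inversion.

G major seventh, third inversion

The distinct note names are F#, B, G, D. Stacked in thirds they read G–B–D–F#, which is a major seventh chord on G.
With the seventh (F#) in the bass, the chord is in third inversion (figured bass 4/2).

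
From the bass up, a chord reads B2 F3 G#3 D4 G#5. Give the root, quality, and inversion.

G# diminished seventh, first inversion

Reducing to letter names: B, F, G#, D. These stack in thirds as G#–B–D–F — a G# diminished seventh chord.
With the third (B) in the bass, the chord is in first inversion (figured bass 6/5).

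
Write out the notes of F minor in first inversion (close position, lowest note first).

F minor is F–Ab–C. First inversion puts the third (Ab) in the bass, with the remaining tones above: Ab, C, F.

Ab, C, F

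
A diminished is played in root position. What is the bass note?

A

The root of A diminished (A–C–Eb) is A; that is the bass in root position.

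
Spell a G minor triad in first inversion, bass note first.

Bb, D, G

The chord tones are G–Bb–D. With the third (Bb) lowest for first inversion: Bb, D, G.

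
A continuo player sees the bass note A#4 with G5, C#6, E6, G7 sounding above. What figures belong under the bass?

The notes A#, G, C#, E stack in thirds as A#–C#–E–G — an A# diminished seventh chord. The bass A# is the root, so this is root position: figured 7.

7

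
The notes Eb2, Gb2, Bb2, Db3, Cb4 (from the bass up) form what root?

The distinct letter names are Eb, Gb, Bb, Db, Cb. Arranged as a stack of thirds they read Cb–Eb–Gb–Bb–Db, so Cb is the root (a Cb major ninth chord).

Cb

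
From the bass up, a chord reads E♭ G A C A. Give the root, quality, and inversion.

A half-diminished seventh, second inversion

The distinct note names are Eb, G, A, C. Stacked in thirds they read A–C–Eb–G, which is a half-diminished seventh chord on A.
Eb is the fifth of A half-diminished seventh; fifth in the bass means second inversion (figured bass 4/3).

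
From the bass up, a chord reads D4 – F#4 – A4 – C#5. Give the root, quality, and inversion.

D major seventh, root position

Reducing to letter names: D, F#, A, C#. These stack in thirds as D–F#–A–C# — a D major seventh chord.
D is the root of D major seventh; root in the bass means root position (figured bass 7).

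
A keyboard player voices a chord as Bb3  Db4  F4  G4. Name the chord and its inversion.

The distinct note names are Bb, Db, F, G. Stacked in thirds they read G–Bb–Db–F, which is a half-diminished seventh chord on G.
With the third (Bb) in the bass, the chord is in first inversion (figured bass 6/5).

G half-diminished seventh, first inversion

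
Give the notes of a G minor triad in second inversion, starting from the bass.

The chord tones are G–Bb–D. With the fifth (D) lowest for second inversion: D, G, Bb.

D, G, Bb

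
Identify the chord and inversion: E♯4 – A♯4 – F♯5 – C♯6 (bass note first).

The distinct note names are E#, A#, F#, C#. Stacked in thirds they read F#–A#–C#–E#, which is a major seventh chord on F#.
The lowest note is E#, the seventh of the chord, so this is third inversion (figured bass 4/2).

F# major seventh, third inversion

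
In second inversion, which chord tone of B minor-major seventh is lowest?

The fifth of B minor-major seventh (B–D–F#–A#) is F#; that is the bass in second inversion.

F#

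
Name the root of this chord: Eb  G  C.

The distinct letter names are Eb, G, C. Arranged as a stack of thirds they read C–Eb–G, so C is the root (a C minor triad).

C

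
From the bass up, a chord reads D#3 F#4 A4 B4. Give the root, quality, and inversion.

B dominant seventh, first inversion

Reducing to letter names: D#, F#, A, B. These stack in thirds as B–D#–F#–A — a B dominant seventh chord.
D# is the third of B dominant seventh; third in the bass means first inversion (figured bass 6/5).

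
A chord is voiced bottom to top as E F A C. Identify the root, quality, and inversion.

Reducing to letter names: E, F, A, C. These stack in thirds as F–A–C–E — an F major seventh chord.
The lowest note is E, the seventh of the chord, so this is third inversion (figured bass 4/2).

F major seventh, third inversion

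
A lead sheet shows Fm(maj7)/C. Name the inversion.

Fm(maj7)/C means F minor-major seventh with C in the bass. C is the fifth of F minor-major seventh (F–Ab–C–E), so this is second inversion.

second inversion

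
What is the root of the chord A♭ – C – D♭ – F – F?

Db

The distinct letter names are Ab, C, Db, F. Arranged as a stack of thirds they read Db–F–Ab–C, so Db is the root (a Db major seventh chord).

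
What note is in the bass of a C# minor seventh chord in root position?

C#

The root of C# minor seventh (C#–E–G#–B) is C#; that is the bass in root position.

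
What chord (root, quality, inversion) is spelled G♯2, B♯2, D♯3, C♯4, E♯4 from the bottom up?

C# major ninth, second inversion

Reducing to letter names: G#, B#, D#, C#, E#. These stack in thirds as C#–E#–G#–B#–D# — a C# major ninth chord.
The lowest note is G#, the fifth of the chord, so this is second inversion.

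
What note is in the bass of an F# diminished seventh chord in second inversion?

C

F# diminished seventh is F#–A–C–Eb. Second inversion places the fifth in the bass: C.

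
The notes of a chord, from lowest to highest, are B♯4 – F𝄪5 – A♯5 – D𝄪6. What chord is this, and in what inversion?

B# dominant seventh, root position

The distinct note names are B#, F##, A#, D##. Stacked in thirds they read B#–D##–F##–A#, which is a dominant seventh chord on B#.
B# is the root of B# dominant seventh; root in the bass means root position (figured bass 7).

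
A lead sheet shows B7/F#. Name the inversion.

B7/F# means B dominant seventh with F# in the bass. F# is the fifth of B dominant seventh (B–D#–F#–A), so this is second inversion.

second inversion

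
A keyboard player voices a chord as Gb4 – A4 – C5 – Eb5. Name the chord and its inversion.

A diminished seventh, third inversion

The pitch classes Gb, A, C, Eb arrange in thirds as A–C–Eb–Gb: an A diminished seventh chord.
With the seventh (Gb) in the bass, the chord is in third inversion (figured bass 4/2).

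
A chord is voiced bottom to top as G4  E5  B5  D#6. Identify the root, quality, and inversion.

E minor-major seventh, first inversion

The pitch classes G, E, B, D# arrange in thirds as E–G–B–D#: an E minor-major seventh chord.
The lowest note is G, the third of the chord, so this is first inversion (figured bass 6/5).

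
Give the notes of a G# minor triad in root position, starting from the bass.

G#, B, D#

G# minor is G#–B–D#. Root position puts the root (G#) in the bass, with the remaining tones above: G#, B, D#.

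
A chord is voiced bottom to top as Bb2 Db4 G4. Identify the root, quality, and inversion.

Reducing to letter names: Bb, Db, G. These stack in thirds as G–Bb–Db — a G diminished triad.
The lowest note is Bb, the third of the chord, so this is first inversion (figured bass 6).

G diminished, first inversion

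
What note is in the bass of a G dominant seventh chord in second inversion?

The fifth of G dominant seventh (G–B–D–F) is D; that is the bass in second inversion.

D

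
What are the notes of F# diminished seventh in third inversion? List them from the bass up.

Eb, F#, A, C

The chord tones are F#–A–C–Eb. With the seventh (Eb) lowest for third inversion: Eb, F#, A, C.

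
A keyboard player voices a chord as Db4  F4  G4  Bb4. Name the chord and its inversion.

G half-diminished seventh, second inversion

The pitch classes Db, F, G, Bb arrange in thirds as G–Bb–Db–F: a G half-diminished seventh chord.
With the fifth (Db) in the bass, the chord is in second inversion (figured bass 4/3).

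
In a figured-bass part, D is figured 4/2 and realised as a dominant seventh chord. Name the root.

E

The figures 4/2 mean the seventh of the chord is in the bass. If D is the seventh of a dominant seventh chord, the root is E (chord tones E–G#–B–D).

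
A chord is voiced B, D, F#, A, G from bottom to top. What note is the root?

G

B, D, F#, A, G are the tones of a G major ninth chord (G–B–D–F#–A), making G the root.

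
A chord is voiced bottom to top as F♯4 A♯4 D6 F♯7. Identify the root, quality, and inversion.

D augmented, first inversion

The pitch classes F#, A#, D arrange in thirds as D–F#–A#: a D augmented triad.
With the third (F#) in the bass, the chord is in first inversion (figured bass 6).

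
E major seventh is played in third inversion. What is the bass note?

D#

The seventh of E major seventh (E–G#–B–D#) is D#; that is the bass in third inversion.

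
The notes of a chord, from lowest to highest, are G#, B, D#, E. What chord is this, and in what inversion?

E major seventh, first inversion

The distinct note names are G#, B, D#, E. Stacked in thirds they read E–G#–B–D#, which is a major seventh chord on E.
With the third (G#) in the bass, the chord is in first inversion (figured bass 6/5).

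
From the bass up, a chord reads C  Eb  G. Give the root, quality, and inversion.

C minor, root position

The distinct note names are C, Eb, G. Stacked in thirds they read C–Eb–G, which is a minor triad on C.
The lowest note is C, the root of the chord, so this is root position (figured bass 5/3).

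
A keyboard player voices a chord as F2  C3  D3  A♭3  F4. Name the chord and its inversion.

D half-diminished seventh, first inversion

The pitch classes F, C, D, Ab arrange in thirds as D–F–Ab–C: a D half-diminished seventh chord.
F is the third of D half-diminished seventh; third in the bass means first inversion (figured bass 6/5).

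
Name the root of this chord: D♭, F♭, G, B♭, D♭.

G

Db, Fb, G, Bb are the tones of a G diminished seventh chord (G–Bb–Db–Fb), making G the root.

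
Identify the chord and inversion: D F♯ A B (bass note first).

The pitch classes D, F#, A, B arrange in thirds as B–D–F#–A: a B minor seventh chord.
The lowest note is D, the third of the chord, so this is first inversion (figured bass 6/5).

B minor seventh, first inversion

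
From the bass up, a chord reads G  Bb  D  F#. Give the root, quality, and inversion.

The distinct note names are G, Bb, D, F#. Stacked in thirds they read G–Bb–D–F#, which is a minor-major seventh chord on G.
With the root (G) in the bass, the chord is in root position (figured bass 7).

G minor-major seventh, root position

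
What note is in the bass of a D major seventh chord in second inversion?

The fifth of D major seventh (D–F#–A–C#) is A; that is the bass in second inversion.

A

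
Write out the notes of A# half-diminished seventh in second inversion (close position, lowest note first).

E, G#, A#, C#

The chord tones are A#–C#–E–G#. With the fifth (E) lowest for second inversion: E, G#, A#, C#.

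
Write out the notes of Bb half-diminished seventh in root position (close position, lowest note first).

The chord tones are Bb–Db–Fb–Ab. With the root (Bb) lowest for root position: Bb, Db, Fb, Ab.

Bb, Db, Fb, Ab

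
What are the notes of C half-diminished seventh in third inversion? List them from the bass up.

C half-diminished seventh is C–Eb–Gb–Bb. Third inversion puts the seventh (Bb) in the bass, with the remaining tones above: Bb, C, Eb, Gb.

Bb, C, Eb, Gb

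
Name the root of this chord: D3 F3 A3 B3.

The distinct letter names are D, F, A, B. Arranged as a stack of thirds they read B–D–F–A, so B is the root (a B half-diminished seventh chord).

B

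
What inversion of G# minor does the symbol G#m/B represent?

first inversion

G#m/B means G# minor with B in the bass. B is the third of G# minor (G#–B–D#), so this is first inversion.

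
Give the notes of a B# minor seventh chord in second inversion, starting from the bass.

F##, A#, B#, D#

B# minor seventh is B#–D#–F##–A#. Second inversion puts the fifth (F##) in the bass, with the remaining tones above: F##, A#, B#, D#.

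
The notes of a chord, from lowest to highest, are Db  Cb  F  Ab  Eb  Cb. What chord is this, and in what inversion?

Db dominant ninth, root position

The pitch classes Db, Cb, F, Ab, Eb arrange in thirds as Db–F–Ab–Cb–Eb: a Db dominant ninth chord.
With the root (Db) in the bass, the chord is in root position.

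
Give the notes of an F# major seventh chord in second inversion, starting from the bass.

C#, E#, F#, A#

F# major seventh is F#–A#–C#–E#. Second inversion puts the fifth (C#) in the bass, with the remaining tones above: C#, E#, F#, A#.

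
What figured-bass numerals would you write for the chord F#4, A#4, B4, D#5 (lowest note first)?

4/3

The notes F#, A#, B, D# stack in thirds as B–D#–F#–A# — a B major seventh chord. The bass F# is the fifth, so this is second inversion: figured 4/3.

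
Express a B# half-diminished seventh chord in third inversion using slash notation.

B#ø7/A#

Third inversion of B# half-diminished seventh has the seventh (A#) in the bass. As a slash chord: B#ø7/A#.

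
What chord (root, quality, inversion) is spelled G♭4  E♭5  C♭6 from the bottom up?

Cb major, second inversion

The distinct note names are Gb, Eb, Cb. Stacked in thirds they read Cb–Eb–Gb, which is a major triad on Cb.
With the fifth (Gb) in the bass, the chord is in second inversion (figured bass 6/4).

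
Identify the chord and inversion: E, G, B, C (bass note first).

The pitch classes E, G, B, C arrange in thirds as C–E–G–B: a C major seventh chord.
With the third (E) in the bass, the chord is in first inversion (figured bass 6/5).

C major seventh, first inversion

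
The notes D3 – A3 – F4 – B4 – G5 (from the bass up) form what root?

G

D, A, F, B, G are the tones of a G dominant ninth chord (G–B–D–F–A), making G the root.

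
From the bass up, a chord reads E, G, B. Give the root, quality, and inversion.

Reducing to letter names: E, G, B. These stack in thirds as E–G–B — an E minor triad.
E is the root of E minor; root in the bass means root position (figured bass 5/3).

E minor, root position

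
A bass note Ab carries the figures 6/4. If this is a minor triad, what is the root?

The figures 6/4 mean the fifth of the chord is in the bass. If Ab is the fifth of a minor triad, the root is Db (chord tones Db–Fb–Ab).

Db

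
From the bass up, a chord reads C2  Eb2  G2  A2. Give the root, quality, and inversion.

A half-diminished seventh, first inversion

Reducing to letter names: C, Eb, G, A. These stack in thirds as A–C–Eb–G — an A half-diminished seventh chord.
C is the third of A half-diminished seventh; third in the bass means first inversion (figured bass 6/5).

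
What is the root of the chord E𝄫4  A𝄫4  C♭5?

Abb

The distinct letter names are Ebb, Abb, Cb. Arranged as a stack of thirds they read Abb–Cb–Ebb, so Abb is the root (an Abb major triad).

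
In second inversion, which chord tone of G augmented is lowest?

D#

The fifth of G augmented (G–B–D#) is D#; that is the bass in second inversion.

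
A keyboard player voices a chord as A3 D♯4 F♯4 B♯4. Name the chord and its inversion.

B# diminished seventh, third inversion

The pitch classes A, D#, F#, B# arrange in thirds as B#–D#–F#–A: a B# diminished seventh chord.
With the seventh (A) in the bass, the chord is in third inversion (figured bass 4/2).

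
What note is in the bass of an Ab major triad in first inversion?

C

Ab major is Ab–C–Eb. First inversion places the third in the bass: C.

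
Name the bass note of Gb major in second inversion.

Db

In second inversion the fifth is lowest. For Gb major (Gb–Bb–Db) that is Db.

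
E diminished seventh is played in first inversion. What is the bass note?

G

The third of E diminished seventh (E–G–Bb–Db) is G; that is the bass in first inversion.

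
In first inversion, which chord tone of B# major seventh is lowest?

In first inversion the third is lowest. For B# major seventh (B#–D##–F##–A##) that is D##.

D##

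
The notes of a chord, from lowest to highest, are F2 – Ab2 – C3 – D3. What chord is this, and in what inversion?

D half-diminished seventh, first inversion

The pitch classes F, Ab, C, D arrange in thirds as D–F–Ab–C: a D half-diminished seventh chord.
With the third (F) in the bass, the chord is in first inversion (figured bass 6/5).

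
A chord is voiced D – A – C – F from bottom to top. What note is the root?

D

The distinct letter names are D, A, C, F. Arranged as a stack of thirds they read D–F–A–C, so D is the root (a D minor seventh chord).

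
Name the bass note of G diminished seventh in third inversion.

Fb

In third inversion the seventh is lowest. For G diminished seventh (G–Bb–Db–Fb) that is Fb.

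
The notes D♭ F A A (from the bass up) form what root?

Db

The distinct letter names are Db, F, A. Arranged as a stack of thirds they read Db–F–A, so Db is the root (a Db augmented triad).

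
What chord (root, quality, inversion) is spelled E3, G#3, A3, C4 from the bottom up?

The distinct note names are E, G#, A, C. Stacked in thirds they read A–C–E–G#, which is a minor-major seventh chord on A.
With the fifth (E) in the bass, the chord is in second inversion (figured bass 4/3).

A minor-major seventh, second inversion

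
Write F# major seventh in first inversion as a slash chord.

First inversion of F# major seventh has the third (A#) in the bass. As a slash chord: F#maj7/A#.

F#maj7/A#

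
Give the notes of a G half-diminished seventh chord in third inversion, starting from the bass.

F, G, Bb, Db

The chord tones are G–Bb–Db–F. With the seventh (F) lowest for third inversion: F, G, Bb, Db.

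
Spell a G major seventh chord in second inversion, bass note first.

Spelling G major seventh: G–B–D–F#. In second inversion the fifth is bass, giving D, F#, G, B from the bottom.

D, F#, G, B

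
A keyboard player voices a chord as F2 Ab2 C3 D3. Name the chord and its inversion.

D half-diminished seventh, first inversion

The distinct note names are F, Ab, C, D. Stacked in thirds they read D–F–Ab–C, which is a half-diminished seventh chord on D.
The lowest note is F, the third of the chord, so this is first inversion (figured bass 6/5).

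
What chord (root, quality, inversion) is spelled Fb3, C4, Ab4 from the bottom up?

Fb augmented, root position

The pitch classes Fb, C, Ab arrange in thirds as Fb–Ab–C: an Fb augmented triad.
Fb is the root of Fb augmented; root in the bass means root position (figured bass 5/3).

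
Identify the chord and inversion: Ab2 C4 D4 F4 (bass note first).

The pitch classes Ab, C, D, F arrange in thirds as D–F–Ab–C: a D half-diminished seventh chord.
With the fifth (Ab) in the bass, the chord is in second inversion (figured bass 4/3).

D half-diminished seventh, second inversion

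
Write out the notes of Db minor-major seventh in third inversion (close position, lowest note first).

C, Db, Fb, Ab

The chord tones are Db–Fb–Ab–C. With the seventh (C) lowest for third inversion: C, Db, Fb, Ab.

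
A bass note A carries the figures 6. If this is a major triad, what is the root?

The figures 6 mean the third of the chord is in the bass. If A is the third of a major triad, the root is F (chord tones F–A–C).

F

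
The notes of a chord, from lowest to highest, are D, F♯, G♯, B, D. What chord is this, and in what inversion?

The pitch classes D, F#, G#, B arrange in thirds as G#–B–D–F#: a G# half-diminished seventh chord.
The lowest note is D, the fifth of the chord, so this is second inversion (figured bass 4/3).

G# half-diminished seventh, second inversion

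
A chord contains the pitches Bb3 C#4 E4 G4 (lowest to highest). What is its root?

The distinct letter names are Bb, C#, E, G. Arranged as a stack of thirds they read C#–E–G–Bb, so C# is the root (a C# diminished seventh chord).

C#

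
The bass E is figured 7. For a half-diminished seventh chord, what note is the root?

E

The figures 7 mean the root of the chord is in the bass. If E is the root of a half-diminished seventh chord, the root is E (chord tones E–G–Bb–D).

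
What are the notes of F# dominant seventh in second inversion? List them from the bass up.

The chord tones are F#–A#–C#–E. With the fifth (C#) lowest for second inversion: C#, E, F#, A#.

C#, E, F#, A#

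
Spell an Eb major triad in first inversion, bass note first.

Spelling Eb major: Eb–G–Bb. In first inversion the third is bass, giving G, Bb, Eb from the bottom.

G, Bb, Eb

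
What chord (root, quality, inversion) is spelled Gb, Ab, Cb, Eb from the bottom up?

Ab minor seventh, third inversion

The distinct note names are Gb, Ab, Cb, Eb. Stacked in thirds they read Ab–Cb–Eb–Gb, which is a minor seventh chord on Ab.
The lowest note is Gb, the seventh of the chord, so this is third inversion (figured bass 4/2).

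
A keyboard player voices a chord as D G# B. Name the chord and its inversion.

G# diminished, second inversion

Reducing to letter names: D, G#, B. These stack in thirds as G#–B–D — a G# diminished triad.
The lowest note is D, the fifth of the chord, so this is second inversion (figured bass 6/4).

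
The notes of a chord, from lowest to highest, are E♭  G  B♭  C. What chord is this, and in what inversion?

The distinct note names are Eb, G, Bb, C. Stacked in thirds they read C–Eb–G–Bb, which is a minor seventh chord on C.
Eb is the third of C minor seventh; third in the bass means first inversion (figured bass 6/5).

C minor seventh, first inversion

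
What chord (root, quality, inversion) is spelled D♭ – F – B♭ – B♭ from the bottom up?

Bb minor, first inversion

The pitch classes Db, F, Bb arrange in thirds as Bb–Db–F: a Bb minor triad.
Db is the third of Bb minor; third in the bass means first inversion (figured bass 6).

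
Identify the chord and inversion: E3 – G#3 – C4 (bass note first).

The pitch classes E, G#, C arrange in thirds as C–E–G#: a C augmented triad.
With the third (E) in the bass, the chord is in first inversion (figured bass 6).

C augmented, first inversion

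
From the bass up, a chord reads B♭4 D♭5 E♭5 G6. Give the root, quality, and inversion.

Eb dominant seventh, second inversion

The distinct note names are Bb, Db, Eb, G. Stacked in thirds they read Eb–G–Bb–Db, which is a dominant seventh chord on Eb.
With the fifth (Bb) in the bass, the chord is in second inversion (figured bass 4/3).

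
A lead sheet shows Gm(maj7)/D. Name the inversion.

second inversion

Gm(maj7)/D means G minor-major seventh with D in the bass. D is the fifth of G minor-major seventh (G–Bb–D–F#), so this is second inversion.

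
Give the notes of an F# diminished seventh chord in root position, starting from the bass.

F#, A, C, Eb

F# diminished seventh is F#–A–C–Eb. Root position puts the root (F#) in the bass, with the remaining tones above: F#, A, C, Eb.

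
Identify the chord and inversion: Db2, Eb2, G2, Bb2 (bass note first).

Eb dominant seventh, third inversion

Reducing to letter names: Db, Eb, G, Bb. These stack in thirds as Eb–G–Bb–Db — an Eb dominant seventh chord.
The lowest note is Db, the seventh of the chord, so this is third inversion (figured bass 4/2).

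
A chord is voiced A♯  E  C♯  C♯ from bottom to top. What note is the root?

Reordering A#, E, C# into stacked thirds gives A#–C#–E; the bottom of that stack, A#, is the root.

A#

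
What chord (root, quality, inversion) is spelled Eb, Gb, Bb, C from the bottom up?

C half-diminished seventh, first inversion

The pitch classes Eb, Gb, Bb, C arrange in thirds as C–Eb–Gb–Bb: a C half-diminished seventh chord.
The lowest note is Eb, the third of the chord, so this is first inversion (figured bass 6/5).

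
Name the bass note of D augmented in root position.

In root position the root is lowest. For D augmented (D–F#–A#) that is D.

D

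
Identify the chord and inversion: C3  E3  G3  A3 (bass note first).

The distinct note names are C, E, G, A. Stacked in thirds they read A–C–E–G, which is a minor seventh chord on A.
With the third (C) in the bass, the chord is in first inversion (figured bass 6/5).

A minor seventh, first inversion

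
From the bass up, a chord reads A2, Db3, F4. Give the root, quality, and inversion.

Db augmented, second inversion

The distinct note names are A, Db, F. Stacked in thirds they read Db–F–A, which is an augmented triad on Db.
With the fifth (A) in the bass, the chord is in second inversion (figured bass 6/4).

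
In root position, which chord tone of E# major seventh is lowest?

E#

The root of E# major seventh (E#–G##–B#–D##) is E#; that is the bass in root position.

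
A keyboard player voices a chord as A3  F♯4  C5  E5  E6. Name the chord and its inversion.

The distinct note names are A, F#, C, E. Stacked in thirds they read F#–A–C–E, which is a half-diminished seventh chord on F#.
With the third (A) in the bass, the chord is in first inversion (figured bass 6/5).

F# half-diminished seventh, first inversion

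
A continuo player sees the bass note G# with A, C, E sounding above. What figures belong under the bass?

The notes G#, A, C, E stack in thirds as A–C–E–G# — an A minor-major seventh chord. The bass G# is the seventh, so this is third inversion: figured 4/2.

4/2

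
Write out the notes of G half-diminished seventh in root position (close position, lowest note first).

The chord tones are G–Bb–Db–F. With the root (G) lowest for root position: G, Bb, Db, F.

G, Bb, Db, F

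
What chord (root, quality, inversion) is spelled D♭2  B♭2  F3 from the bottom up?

Bb minor, first inversion

The distinct note names are Db, Bb, F. Stacked in thirds they read Bb–Db–F, which is a minor triad on Bb.
The lowest note is Db, the third of the chord, so this is first inversion (figured bass 6).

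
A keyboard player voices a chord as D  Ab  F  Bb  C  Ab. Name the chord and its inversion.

The pitch classes D, Ab, F, Bb, C arrange in thirds as Bb–D–F–Ab–C: a Bb dominant ninth chord.
D is the third of Bb dominant ninth; third in the bass means first inversion.

Bb dominant ninth, first inversion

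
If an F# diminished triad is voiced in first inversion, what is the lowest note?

A

The third of F# diminished (F#–A–C) is A; that is the bass in first inversion.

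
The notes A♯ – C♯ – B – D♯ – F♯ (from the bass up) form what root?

A#, C#, B, D#, F# are the tones of a B major ninth chord (B–D#–F#–A#–C#), making B the root.

B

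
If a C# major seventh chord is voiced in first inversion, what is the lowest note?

C# major seventh is C#–E#–G#–B#. First inversion places the third in the bass: E#.

E#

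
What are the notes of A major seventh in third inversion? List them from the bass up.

G#, A, C#, E

The chord tones are A–C#–E–G#. With the seventh (G#) lowest for third inversion: G#, A, C#, E.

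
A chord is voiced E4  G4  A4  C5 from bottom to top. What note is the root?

The distinct letter names are E, G, A, C. Arranged as a stack of thirds they read A–C–E–G, so A is the root (an A minor seventh chord).

A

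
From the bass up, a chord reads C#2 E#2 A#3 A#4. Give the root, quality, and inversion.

The distinct note names are C#, E#, A#. Stacked in thirds they read A#–C#–E#, which is a minor triad on A#.
The lowest note is C#, the third of the chord, so this is first inversion (figured bass 6).

A# minor, first inversion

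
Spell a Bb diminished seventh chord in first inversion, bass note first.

Db, Fb, Abb, Bb

The chord tones are Bb–Db–Fb–Abb. With the third (Db) lowest for first inversion: Db, Fb, Abb, Bb.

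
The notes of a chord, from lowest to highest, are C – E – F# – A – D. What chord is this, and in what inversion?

Reducing to letter names: C, E, F#, A, D. These stack in thirds as D–F#–A–C–E — a D dominant ninth chord.
The lowest note is C, the seventh of the chord, so this is third inversion.

D dominant ninth, third inversion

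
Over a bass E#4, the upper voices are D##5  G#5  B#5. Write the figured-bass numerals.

The notes E#, D##, G#, B# stack in thirds as E#–G#–B#–D## — an E# minor-major seventh chord. The bass E# is the root, so this is root position: figured 7.

7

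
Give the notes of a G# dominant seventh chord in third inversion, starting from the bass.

G# dominant seventh is G#–B#–D#–F#. Third inversion puts the seventh (F#) in the bass, with the remaining tones above: F#, G#, B#, D#.

F#, G#, B#, D#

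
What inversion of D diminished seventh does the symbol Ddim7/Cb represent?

Ddim7/Cb means D diminished seventh with Cb in the bass. Cb is the seventh of D diminished seventh (D–F–Ab–Cb), so this is third inversion.

third inversion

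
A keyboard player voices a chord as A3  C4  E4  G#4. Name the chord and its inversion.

A minor-major seventh, root position

The pitch classes A, C, E, G# arrange in thirds as A–C–E–G#: an A minor-major seventh chord.
With the root (A) in the bass, the chord is in root position (figured bass 7).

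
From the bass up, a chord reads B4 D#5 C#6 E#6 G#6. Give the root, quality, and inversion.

C# dominant ninth, third inversion

The distinct note names are B, D#, C#, E#, G#. Stacked in thirds they read C#–E#–G#–B–D#, which is a dominant ninth chord on C#.
With the seventh (B) in the bass, the chord is in third inversion.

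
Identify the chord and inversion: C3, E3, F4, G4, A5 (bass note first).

F major ninth, second inversion

Reducing to letter names: C, E, F, G, A. These stack in thirds as F–A–C–E–G — an F major ninth chord.
C is the fifth of F major ninth; fifth in the bass means second inversion.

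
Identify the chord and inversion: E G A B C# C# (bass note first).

A dominant ninth, second inversion

The pitch classes E, G, A, B, C# arrange in thirds as A–C#–E–G–B: an A dominant ninth chord.
E is the fifth of A dominant ninth; fifth in the bass means second inversion.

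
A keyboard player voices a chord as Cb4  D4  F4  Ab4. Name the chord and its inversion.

D diminished seventh, third inversion

The distinct note names are Cb, D, F, Ab. Stacked in thirds they read D–F–Ab–Cb, which is a diminished seventh chord on D.
With the seventh (Cb) in the bass, the chord is in third inversion (figured bass 4/2).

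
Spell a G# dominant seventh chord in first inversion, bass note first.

B#, D#, F#, G#

Spelling G# dominant seventh: G#–B#–D#–F#. In first inversion the third is bass, giving B#, D#, F#, G# from the bottom.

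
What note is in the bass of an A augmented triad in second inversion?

In second inversion the fifth is lowest. For A augmented (A–C#–E#) that is E#.

E#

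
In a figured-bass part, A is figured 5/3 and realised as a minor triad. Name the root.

The figures 5/3 mean the root of the chord is in the bass. If A is the root of a minor triad, the root is A (chord tones A–C–E).

A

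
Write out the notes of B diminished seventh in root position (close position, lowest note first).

B, D, F, Ab

The chord tones are B–D–F–Ab. With the root (B) lowest for root position: B, D, F, Ab.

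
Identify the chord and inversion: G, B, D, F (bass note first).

G dominant seventh, root position

The pitch classes G, B, D, F arrange in thirds as G–B–D–F: a G dominant seventh chord.
With the root (G) in the bass, the chord is in root position (figured bass 7).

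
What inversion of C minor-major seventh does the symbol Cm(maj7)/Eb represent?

first inversion

Cm(maj7)/Eb means C minor-major seventh with Eb in the bass. Eb is the third of C minor-major seventh (C–Eb–G–B), so this is first inversion.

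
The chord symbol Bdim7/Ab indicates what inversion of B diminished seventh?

Bdim7/Ab means B diminished seventh with Ab in the bass. Ab is the seventh of B diminished seventh (B–D–F–Ab), so this is third inversion.

third inversion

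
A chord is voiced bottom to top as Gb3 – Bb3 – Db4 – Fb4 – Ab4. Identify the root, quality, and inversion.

Gb dominant ninth, root position

The distinct note names are Gb, Bb, Db, Fb, Ab. Stacked in thirds they read Gb–Bb–Db–Fb–Ab, which is a dominant ninth chord on Gb.
Gb is the root of Gb dominant ninth; root in the bass means root position.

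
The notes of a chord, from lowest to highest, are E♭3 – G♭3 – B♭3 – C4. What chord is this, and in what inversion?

The distinct note names are Eb, Gb, Bb, C. Stacked in thirds they read C–Eb–Gb–Bb, which is a half-diminished seventh chord on C.
With the third (Eb) in the bass, the chord is in first inversion (figured bass 6/5).

C half-diminished seventh, first inversion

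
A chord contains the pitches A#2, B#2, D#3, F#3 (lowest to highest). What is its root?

The distinct letter names are A#, B#, D#, F#. Arranged as a stack of thirds they read B#–D#–F#–A#, so B# is the root (a B# half-diminished seventh chord).

B#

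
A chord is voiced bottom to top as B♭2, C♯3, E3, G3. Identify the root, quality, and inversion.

C# diminished seventh, third inversion

Reducing to letter names: Bb, C#, E, G. These stack in thirds as C#–E–G–Bb — a C# diminished seventh chord.
Bb is the seventh of C# diminished seventh; seventh in the bass means third inversion (figured bass 4/2).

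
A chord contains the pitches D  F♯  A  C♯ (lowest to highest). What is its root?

D, F#, A, C# are the tones of a D major seventh chord (D–F#–A–C#), making D the root.

D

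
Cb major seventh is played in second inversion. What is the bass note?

Gb

The fifth of Cb major seventh (Cb–Eb–Gb–Bb) is Gb; that is the bass in second inversion.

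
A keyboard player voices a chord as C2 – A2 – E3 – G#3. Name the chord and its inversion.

A minor-major seventh, first inversion

Reducing to letter names: C, A, E, G#. These stack in thirds as A–C–E–G# — an A minor-major seventh chord.
The lowest note is C, the third of the chord, so this is first inversion (figured bass 6/5).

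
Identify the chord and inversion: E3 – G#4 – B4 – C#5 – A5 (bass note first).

A major ninth, second inversion

Reducing to letter names: E, G#, B, C#, A. These stack in thirds as A–C#–E–G#–B — an A major ninth chord.
E is the fifth of A major ninth; fifth in the bass means second inversion.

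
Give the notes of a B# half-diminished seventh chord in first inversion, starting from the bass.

D#, F#, A#, B#

The chord tones are B#–D#–F#–A#. With the third (D#) lowest for first inversion: D#, F#, A#, B#.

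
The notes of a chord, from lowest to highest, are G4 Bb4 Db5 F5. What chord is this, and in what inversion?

The pitch classes G, Bb, Db, F arrange in thirds as G–Bb–Db–F: a G half-diminished seventh chord.
The lowest note is G, the root of the chord, so this is root position (figured bass 7).

G half-diminished seventh, root position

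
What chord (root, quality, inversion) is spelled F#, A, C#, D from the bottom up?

The pitch classes F#, A, C#, D arrange in thirds as D–F#–A–C#: a D major seventh chord.
The lowest note is F#, the third of the chord, so this is first inversion (figured bass 6/5).

D major seventh, first inversion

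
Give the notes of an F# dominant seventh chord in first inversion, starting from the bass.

A#, C#, E, F#

The chord tones are F#–A#–C#–E. With the third (A#) lowest for first inversion: A#, C#, E, F#.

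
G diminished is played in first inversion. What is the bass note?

In first inversion the third is lowest. For G diminished (G–Bb–Db) that is Bb.

Bb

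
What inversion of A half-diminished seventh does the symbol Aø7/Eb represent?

second inversion

Aø7/Eb means A half-diminished seventh with Eb in the bass. Eb is the fifth of A half-diminished seventh (A–C–Eb–G), so this is second inversion.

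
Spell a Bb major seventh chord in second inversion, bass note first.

Bb major seventh is Bb–D–F–A. Second inversion puts the fifth (F) in the bass, with the remaining tones above: F, A, Bb, D.

F, A, Bb, D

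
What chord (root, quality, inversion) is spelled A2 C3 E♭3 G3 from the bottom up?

The pitch classes A, C, Eb, G arrange in thirds as A–C–Eb–G: an A half-diminished seventh chord.
The lowest note is A, the root of the chord, so this is root position (figured bass 7).

A half-diminished seventh, root position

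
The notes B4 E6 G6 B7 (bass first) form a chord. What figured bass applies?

The notes B, E, G stack in thirds as E–G–B — an E minor triad. The bass B is the fifth, so this is second inversion: figured 6/4.

6/4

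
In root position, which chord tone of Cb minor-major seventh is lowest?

Cb

Cb minor-major seventh is Cb–Ebb–Gb–Bb. Root position places the root in the bass: Cb.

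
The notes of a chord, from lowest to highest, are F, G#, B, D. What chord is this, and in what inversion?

The pitch classes F, G#, B, D arrange in thirds as G#–B–D–F: a G# diminished seventh chord.
F is the seventh of G# diminished seventh; seventh in the bass means third inversion (figured bass 4/2).

G# diminished seventh, third inversion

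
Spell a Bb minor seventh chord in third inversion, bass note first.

Bb minor seventh is Bb–Db–F–Ab. Third inversion puts the seventh (Ab) in the bass, with the remaining tones above: Ab, Bb, Db, F.

Ab, Bb, Db, F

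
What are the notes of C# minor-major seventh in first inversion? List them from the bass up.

E, G#, B#, C#

C# minor-major seventh is C#–E–G#–B#. First inversion puts the third (E) in the bass, with the remaining tones above: E, G#, B#, C#.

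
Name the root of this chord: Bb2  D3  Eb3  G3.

The distinct letter names are Bb, D, Eb, G. Arranged as a stack of thirds they read Eb–G–Bb–D, so Eb is the root (an Eb major seventh chord).

Eb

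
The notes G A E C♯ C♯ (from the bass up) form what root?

A

G, A, E, C# are the tones of an A dominant seventh chord (A–C#–E–G), making A the root.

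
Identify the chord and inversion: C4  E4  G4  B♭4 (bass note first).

C dominant seventh, root position

The pitch classes C, E, G, Bb arrange in thirds as C–E–G–Bb: a C dominant seventh chord.
With the root (C) in the bass, the chord is in root position (figured bass 7).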